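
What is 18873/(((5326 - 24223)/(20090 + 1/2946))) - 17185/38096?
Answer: -2364124062338161/117823651664 ≈ -20065.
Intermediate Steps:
18873/(((5326 - 24223)/(20090 + 1/2946))) - 17185/38096 = 18873/((-18897/(20090 + 1/2946))) - 17185*1/38096 = 18873/((-18897/59185141/2946)) - 17185/38096 = 18873/((-18897*2946/59185141)) - 17185/38096 = 18873/(-55670562/59185141) - 17185/38096 = 18873*(-59185141/55670562) - 17185/38096 = -124111240677/6185618 - 17185/38096 = -2364124062338161/117823651664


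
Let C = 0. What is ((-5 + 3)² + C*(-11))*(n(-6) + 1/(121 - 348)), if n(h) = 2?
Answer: 1812/227 ≈ 7.9824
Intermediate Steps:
((-5 + 3)² + C*(-11))*(n(-6) + 1/(121 - 348)) = ((-5 + 3)² + 0*(-11))*(2 + 1/(121 - 348)) = ((-2)² + 0)*(2 + 1/(-227)) = (4 + 0)*(2 - 1/227) = 4*(453/227) = 1812/227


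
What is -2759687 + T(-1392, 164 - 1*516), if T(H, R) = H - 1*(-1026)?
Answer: -2760053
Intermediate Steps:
T(H, R) = 1026 + H (T(H, R) = H + 1026 = 1026 + H)
-2759687 + T(-1392, 164 - 1*516) = -2759687 + (1026 - 1392) = -2759687 - 366 = -2760053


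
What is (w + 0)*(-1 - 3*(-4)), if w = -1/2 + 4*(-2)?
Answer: -187/2 ≈ -93.500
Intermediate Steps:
w = -17/2 (w = -1*1/2 - 8 = -1/2 - 8 = -17/2 ≈ -8.5000)
(w + 0)*(-1 - 3*(-4)) = (-17/2 + 0)*(-1 - 3*(-4)) = -17*(-1 + 12)/2 = -17/2*11 = -187/2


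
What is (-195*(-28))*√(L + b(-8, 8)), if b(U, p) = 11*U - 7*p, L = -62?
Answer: 5460*I*√206 ≈ 78366.0*I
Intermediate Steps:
b(U, p) = -7*p + 11*U
(-195*(-28))*√(L + b(-8, 8)) = (-195*(-28))*√(-62 + (-7*8 + 11*(-8))) = 5460*√(-62 + (-56 - 88)) = 5460*√(-62 - 144) = 5460*√(-206) = 5460*(I*√206) = 5460*I*√206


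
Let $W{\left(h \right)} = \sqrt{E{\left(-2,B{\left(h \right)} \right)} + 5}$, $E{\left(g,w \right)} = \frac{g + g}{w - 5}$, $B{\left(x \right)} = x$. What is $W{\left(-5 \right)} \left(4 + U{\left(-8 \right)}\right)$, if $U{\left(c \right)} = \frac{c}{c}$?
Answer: $3 \sqrt{15} \approx 11.619$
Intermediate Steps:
$E{\left(g,w \right)} = \frac{2 g}{-5 + w}$
$U{\left(c \right)} = 1$
$W{\left(h \right)} = \sqrt{5 - \frac{4}{-5 + h}}$ ($W{\left(h \right)} = \sqrt{2 \left(-2\right) \frac{1}{-5 + h} + 5} = \sqrt{- \frac{4}{-5 + h} + 5} = \sqrt{5 - \frac{4}{-5 + h}}$)
$W{\left(-5 \right)} \left(4 + U{\left(-8 \right)}\right) = \sqrt{\frac{-29 + 5 \left(-5\right)}{-5 - 5}} \left(4 + 1\right) = \sqrt{\frac{-29 - 25}{-10}} \cdot 5 = \sqrt{\left(- \frac{1}{10}\right) \left(-54\right)} 5 = \sqrt{\frac{27}{5}} \cdot 5 = \frac{3 \sqrt{15}}{5} \cdot 5 = 3 \sqrt{15}$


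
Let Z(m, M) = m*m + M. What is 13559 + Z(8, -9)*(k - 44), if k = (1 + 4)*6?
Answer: 12789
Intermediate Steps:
Z(m, M) = M + m² (Z(m, M) = m² + M = M + m²)
k = 30 (k = 5*6 = 30)
13559 + Z(8, -9)*(k - 44) = 13559 + (-9 + 8²)*(30 - 44) = 13559 + (-9 + 64)*(-14) = 13559 + 55*(-14) = 13559 - 770 = 12789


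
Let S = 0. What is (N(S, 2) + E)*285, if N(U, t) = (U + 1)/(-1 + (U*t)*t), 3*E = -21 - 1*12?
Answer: -3420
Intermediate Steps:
E = -11 (E = (-21 - 1*12)/3 = (-21 - 12)/3 = (1/3)*(-33) = -11)
N(U, t) = (1 + U)/(-1 + U*t**2)
(N(S, 2) + E)*285 = ((1 + 0)/(-1 + 0*2**2) - 11)*285 = (1/(-1 + 0*4) - 11)*285 = (1/(-1 + 0) - 11)*285 = (1/(-1) - 11)*285 = (-1*1 - 11)*285 = (-1 - 11)*285 = -12*285 = -3420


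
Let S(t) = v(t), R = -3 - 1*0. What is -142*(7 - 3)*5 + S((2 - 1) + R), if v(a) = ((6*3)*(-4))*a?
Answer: -2696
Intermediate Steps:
R = -3 (R = -3 + 0 = -3)
v(a) = -72*a (v(a) = (18*(-4))*a = -72*a)
S(t) = -72*t
-142*(7 - 3)*5 + S((2 - 1) + R) = -142*(7 - 3)*5 - 72*((2 - 1) - 3) = -568*5 - 72*(1 - 3) = -142*20 - 72*(-2) = -2840 + 144 = -2696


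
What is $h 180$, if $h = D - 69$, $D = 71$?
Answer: $360$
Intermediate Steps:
$h = 2$ ($h = 71 - 69 = 2$)
$h 180 = 2 \cdot 180 = 360$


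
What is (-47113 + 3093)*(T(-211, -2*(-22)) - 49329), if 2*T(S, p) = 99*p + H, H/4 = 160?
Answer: 2061500620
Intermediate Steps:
H = 640 (H = 4*160 = 640)
T(S, p) = 320 + 99*p/2 (T(S, p) = (99*p + 640)/2 = (640 + 99*p)/2 = 320 + 99*p/2)
(-47113 + 3093)*(T(-211, -2*(-22)) - 49329) = (-47113 + 3093)*((320 + 99*(-2*(-22))/2) - 49329) = -44020*((320 + (99/2)*44) - 49329) = -44020*((320 + 2178) - 49329) = -44020*(2498 - 49329) = -44020*(-46831) = 2061500620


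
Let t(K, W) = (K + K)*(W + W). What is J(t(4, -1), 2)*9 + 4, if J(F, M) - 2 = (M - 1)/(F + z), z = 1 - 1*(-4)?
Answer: 233/11 ≈ 21.182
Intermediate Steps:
z = 5 (z = 1 + 4 = 5)
t(K, W) = 4*K*W (t(K, W) = (2*K)*(2*W) = 4*K*W)
J(F, M) = 2 + (-1 + M)/(5 + F) (J(F, M) = 2 + (M - 1)/(F + 5) = 2 + (-1 + M)/(5 + F))
J(t(4, -1), 2)*9 + 4 = ((9 + 2 + 2*(4*4*(-1)))/(5 + 4*4*(-1)))*9 + 4 = ((9 + 2 + 2*(-16))/(5 - 16))*9 + 4 = ((9 + 2 - 32)/(-11))*9 + 4 = -1/11*(-21)*9 + 4 = (21/11)*9 + 4 = 189/11 + 4 = 233/11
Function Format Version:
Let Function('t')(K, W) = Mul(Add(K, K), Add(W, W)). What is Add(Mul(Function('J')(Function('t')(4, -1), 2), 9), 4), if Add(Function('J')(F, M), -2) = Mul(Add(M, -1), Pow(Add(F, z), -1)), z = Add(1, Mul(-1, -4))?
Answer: Rational(233, 11) ≈ 21.182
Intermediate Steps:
z = 5 (z = Add(1, 4) = 5)
Function('t')(K, W) = Mul(4, K, W) (Function('t')(K, W) = Mul(Mul(2, K), Mul(2, W)) = Mul(4, K, W))
Function('J')(F, M) = Add(2, Mul(Pow(Add(5, F), -1), Add(-1, M))) (Function('J')(F, M) = Add(2, Mul(Add(M, -1), Pow(Add(F, 5), -1))) = Add(2, Mul(Add(-1, M), Pow(Add(5, F), -1))) = Add(2, Mul(Pow(Add(5, F), -1), Add(-1, M))))
Add(Mul(Function('J')(Function('t')(4, -1), 2), 9), 4) = Add(Mul(Mul(Pow(Add(5, Mul(4, 4, -1)), -1), Add(9, 2, Mul(2, Mul(4, 4, -1)))), 9), 4) = Add(Mul(Mul(Pow(Add(5, -16), -1), Add(9, 2, Mul(2, -16))), 9), 4) = Add(Mul(Mul(Pow(-11, -1), Add(9, 2, -32)), 9), 4) = Add(Mul(Mul(Rational(-1, 11), -21), 9), 4) = Add(Mul(Rational(21, 11), 9), 4) = Add(Rational(189, 11), 4) = Rational(233, 11)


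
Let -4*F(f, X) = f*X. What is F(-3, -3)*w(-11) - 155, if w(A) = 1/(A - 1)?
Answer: -2477/16 ≈ -154.81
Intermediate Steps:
w(A) = 1/(-1 + A)
F(f, X) = -X*f/4 (F(f, X) = -f*X/4 = -X*f/4)
F(-3, -3)*w(-11) - 155 = (-1/4*(-3)*(-3))/(-1 - 11) - 155 = -9/4/(-12) - 155 = -9/4*(-1/12) - 155 = 3/16 - 155 = -2477/16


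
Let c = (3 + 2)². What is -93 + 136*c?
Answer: 3307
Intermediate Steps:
c = 25 (c = 5² = 25)
-93 + 136*c = -93 + 136*25 = -93 + 3400 = 3307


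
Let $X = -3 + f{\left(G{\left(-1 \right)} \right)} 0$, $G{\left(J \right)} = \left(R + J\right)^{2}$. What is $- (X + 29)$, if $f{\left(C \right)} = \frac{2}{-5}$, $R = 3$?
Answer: $-26$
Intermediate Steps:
$G{\left(J \right)} = \left(3 + J\right)^{2}$
$f{\left(C \right)} = - \frac{2}{5}$ ($f{\left(C \right)} = 2 \left(- \frac{1}{5}\right) = - \frac{2}{5}$)
$X = -3$ ($X = -3 - 0 = -3 + 0 = -3$)
$- (X + 29) = - (-3 + 29) = \left(-1\right) 26 = -26$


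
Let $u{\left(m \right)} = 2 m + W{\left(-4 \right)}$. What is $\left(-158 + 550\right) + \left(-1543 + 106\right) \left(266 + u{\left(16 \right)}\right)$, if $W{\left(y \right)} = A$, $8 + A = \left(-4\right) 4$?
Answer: $-393346$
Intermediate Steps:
$A = -24$ ($A = -8 - 16 = -24$)
$W{\left(y \right)} = -24$
$u{\left(m \right)} = -24 + 2 m$ ($u{\left(m \right)} = 2 m - 24 = -24 + 2 m$)
$\left(-158 + 550\right) + \left(-1543 + 106\right) \left(266 + u{\left(16 \right)}\right) = \left(-158 + 550\right) + \left(-1543 + 106\right) \left(266 + \left(-24 + 2 \cdot 16\right)\right) = 392 - 1437 \left(266 + \left(-24 + 32\right)\right) = 392 - 1437 \left(266 + 8\right) = 392 - 393738 = -393346$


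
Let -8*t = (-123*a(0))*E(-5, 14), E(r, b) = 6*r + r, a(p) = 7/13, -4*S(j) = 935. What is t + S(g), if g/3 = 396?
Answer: -54445/104 ≈ -523.51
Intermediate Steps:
g = 1188 (g = 3*396 = 1188)
S(j) = -935/4 (S(j) = -¼*935 = -935/4)
a(p) = 7/13 (a(p) = 7*(1/13) = 7/13)
E(r, b) = 7*r
t = -30135/104 (t = -(-123*7/13)*7*(-5)/8 = -(-861)*(-35)/104 = -⅛*30135/13 = -30135/104 ≈ -289.76)
t + S(g) = -30135/104 - 935/4 = -54445/104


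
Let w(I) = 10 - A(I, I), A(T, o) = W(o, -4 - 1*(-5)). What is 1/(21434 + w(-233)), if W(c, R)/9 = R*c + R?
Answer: 1/23532 ≈ 4.2495e-5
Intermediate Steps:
W(c, R) = 9*R + 9*R*c (W(c, R) = 9*(R*c + R) = 9*(R + R*c) = 9*R + 9*R*c)
A(T, o) = 9 + 9*o (A(T, o) = 9*(-4 - 1*(-5))*(1 + o) = 9*(-4 + 5)*(1 + o) = 9*1*(1 + o) = 9 + 9*o)
w(I) = 1 - 9*I (w(I) = 10 - (9 + 9*I) = 10 + (-9 - 9*I) = 1 - 9*I)
1/(21434 + w(-233)) = 1/(21434 + (1 - 9*(-233))) = 1/(21434 + (1 + 2097)) = 1/(21434 + 2098) = 1/23532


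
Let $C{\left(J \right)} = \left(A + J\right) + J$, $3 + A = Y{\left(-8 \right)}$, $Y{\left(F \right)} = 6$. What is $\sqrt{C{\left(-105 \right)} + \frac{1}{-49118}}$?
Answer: $\frac{i \sqrt{499403679386}}{49118} \approx 14.387 i$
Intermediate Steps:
$A = 3$ ($A = -3 + 6 = 3$)
$C{\left(J \right)} = 3 + 2 J$ ($C{\left(J \right)} = \left(3 + J\right) + J = 3 + 2 J$)
$\sqrt{C{\left(-105 \right)} + \frac{1}{-49118}} = \sqrt{\left(3 + 2 \left(-105\right)\right) + \frac{1}{-49118}} = \sqrt{\left(3 - 210\right) - \frac{1}{49118}} = \sqrt{-207 - \frac{1}{49118}} = \sqrt{- \frac{10167427}{49118}} = \frac{i \sqrt{499403679386}}{49118}$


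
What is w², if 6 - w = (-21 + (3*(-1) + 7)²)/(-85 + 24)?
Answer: 130321/3721 ≈ 35.023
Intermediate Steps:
w = 361/61 (w = 6 - (-21 + (3*(-1) + 7)²)/(-85 + 24) = 6 - (-21 + (-3 + 7)²)/(-61) = 6 - (-21 + 4²)*(-1)/61 = 6 - (-21 + 16)*(-1)/61 = 6 - (-5)*(-1)/61 = 6 - 1*5/61 = 6 - 5/61 = 361/61 ≈ 5.9180)
w² = (361/61)² = 130321/3721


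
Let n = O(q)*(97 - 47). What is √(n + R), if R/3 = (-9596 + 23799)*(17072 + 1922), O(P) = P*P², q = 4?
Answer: √809318546 ≈ 28449.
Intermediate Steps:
O(P) = P³
n = 3200 (n = 4³*(97 - 47) = 64*50 = 3200)
R = 809315346 (R = 3*((-9596 + 23799)*(17072 + 1922)) = 3*(14203*18994) = 3*269771782 = 809315346)
√(n + R) = √(3200 + 809315346) = √809318546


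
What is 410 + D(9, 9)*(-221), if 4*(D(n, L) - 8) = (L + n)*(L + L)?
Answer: -19259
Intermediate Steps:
D(n, L) = 8 + L*(L + n)/2 (D(n, L) = 8 + ((L + n)*(L + L))/4 = 8 + ((L + n)*(2*L))/4 = 8 + (2*L*(L + n))/4 = 8 + L*(L + n)/2)
410 + D(9, 9)*(-221) = 410 + (8 + (1/2)*9**2 + (1/2)*9*9)*(-221) = 410 + (8 + (1/2)*81 + 81/2)*(-221) = 410 + (8 + 81/2 + 81/2)*(-221) = 410 + 89*(-221) = 410 - 19669 = -19259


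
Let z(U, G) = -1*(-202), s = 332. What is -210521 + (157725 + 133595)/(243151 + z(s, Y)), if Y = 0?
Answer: -51230625593/243353 ≈ -2.1052e+5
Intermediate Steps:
z(U, G) = 202
-210521 + (157725 + 133595)/(243151 + z(s, Y)) = -210521 + (157725 + 133595)/(243151 + 202) = -210521 + 291320/243353 = -51230625593/243353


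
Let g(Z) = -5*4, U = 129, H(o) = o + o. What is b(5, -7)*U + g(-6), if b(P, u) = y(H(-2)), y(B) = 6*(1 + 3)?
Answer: 3076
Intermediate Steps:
H(o) = 2*o
y(B) = 24 (y(B) = 6*4 = 24)
b(P, u) = 24
g(Z) = -20
b(5, -7)*U + g(-6) = 24*129 - 20 = 3096 - 20 = 3076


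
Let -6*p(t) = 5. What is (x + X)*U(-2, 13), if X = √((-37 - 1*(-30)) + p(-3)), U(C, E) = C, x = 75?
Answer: -150 - I*√282/3 ≈ -150.0 - 5.5976*I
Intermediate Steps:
p(t) = -⅚ (p(t) = -⅙*5 = -⅚)
X = I*√282/6 (X = √((-37 - 1*(-30)) - ⅚) = √((-37 + 30) - ⅚) = √(-7 - ⅚) = √(-47/6) = I*√282/6 ≈ 2.7988*I)
(x + X)*U(-2, 13) = (75 + I*√282/6)*(-2) = -150 - I*√282/3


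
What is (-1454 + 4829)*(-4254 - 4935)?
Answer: -31012875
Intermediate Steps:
(-1454 + 4829)*(-4254 - 4935) = 3375*(-9189) = -31012875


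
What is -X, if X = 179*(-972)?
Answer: 173988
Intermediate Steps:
X = -173988
-X = -1*(-173988) = 173988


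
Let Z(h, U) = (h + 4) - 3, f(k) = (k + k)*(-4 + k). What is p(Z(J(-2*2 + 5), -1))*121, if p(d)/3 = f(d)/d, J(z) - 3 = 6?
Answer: 4356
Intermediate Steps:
f(k) = 2*k*(-4 + k) (f(k) = (2*k)*(-4 + k) = 2*k*(-4 + k))
J(z) = 9 (J(z) = 3 + 6 = 9)
Z(h, U) = 1 + h (Z(h, U) = (4 + h) - 3 = 1 + h)
p(d) = -24 + 6*d (p(d) = 3*((2*d*(-4 + d))/d) = 3*(-8 + 2*d) = -24 + 6*d)
p(Z(J(-2*2 + 5), -1))*121 = (-24 + 6*(1 + 9))*121 = (-24 + 6*10)*121 = (-24 + 60)*121 = 36*121 = 4356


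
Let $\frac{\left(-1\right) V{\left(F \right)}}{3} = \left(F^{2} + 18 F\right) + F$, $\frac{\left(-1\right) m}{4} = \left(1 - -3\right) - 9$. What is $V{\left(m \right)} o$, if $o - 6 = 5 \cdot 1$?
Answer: $-25740$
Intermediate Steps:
$m = 20$ ($m = - 4 \left(\left(1 - -3\right) - 9\right) = - 4 \left(\left(1 + 3\right) - 9\right) = - 4 \left(4 - 9\right) = \left(-4\right) \left(-5\right) = 20$)
$V{\left(F \right)} = - 57 F - 3 F^{2}$ ($V{\left(F \right)} = - 3 \left(\left(F^{2} + 18 F\right) + F\right) = - 3 \left(F^{2} + 19 F\right) = - 57 F - 3 F^{2}$)
$o = 11$ ($o = 6 + 5 \cdot 1 = 6 + 5 = 11$)
$V{\left(m \right)} o = \left(-3\right) 20 \left(19 + 20\right) 11 = \left(-3\right) 20 \cdot 39 \cdot 11 = \left(-2340\right) 11 = -25740$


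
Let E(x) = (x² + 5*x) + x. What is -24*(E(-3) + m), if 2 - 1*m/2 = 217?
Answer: 10536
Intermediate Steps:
m = -430 (m = 4 - 2*217 = 4 - 434 = -430)
E(x) = x² + 6*x
-24*(E(-3) + m) = -24*(-3*(6 - 3) - 430) = -24*(-3*3 - 430) = -24*(-9 - 430) = -24*(-439) = 10536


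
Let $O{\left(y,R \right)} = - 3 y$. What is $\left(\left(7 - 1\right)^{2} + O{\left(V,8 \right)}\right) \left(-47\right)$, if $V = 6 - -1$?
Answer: $-705$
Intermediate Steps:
$V = 7$ ($V = 6 + 1 = 7$)
$\left(\left(7 - 1\right)^{2} + O{\left(V,8 \right)}\right) \left(-47\right) = \left(\left(7 - 1\right)^{2} - 21\right) \left(-47\right) = \left(6^{2} - 21\right) \left(-47\right) = \left(36 - 21\right) \left(-47\right) = 15 \left(-47\right) = -705$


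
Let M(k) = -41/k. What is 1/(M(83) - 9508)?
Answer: -83/789205 ≈ -0.00010517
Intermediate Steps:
1/(M(83) - 9508) = 1/(-41/83 - 9508) = 1/(-789205/83) = -83/789205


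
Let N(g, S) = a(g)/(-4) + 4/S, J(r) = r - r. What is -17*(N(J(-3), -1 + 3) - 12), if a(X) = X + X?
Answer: 170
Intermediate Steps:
J(r) = 0
a(X) = 2*X
N(g, S) = 4/S - g/2 (N(g, S) = (2*g)/(-4) + 4/S = (2*g)*(-¼) + 4/S = -g/2 + 4/S = 4/S - g/2)
-17*(N(J(-3), -1 + 3) - 12) = -17*((4/(-1 + 3) - ½*0) - 12) = -17*((4/2 + 0) - 12) = -17*((4*(½) + 0) - 12) = -17*((2 + 0) - 12) = -17*(2 - 12) = -17*(-10) = 170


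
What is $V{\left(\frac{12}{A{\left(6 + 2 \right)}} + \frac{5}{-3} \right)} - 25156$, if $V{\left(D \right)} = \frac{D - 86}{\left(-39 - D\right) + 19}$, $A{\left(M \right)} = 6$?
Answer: $- \frac{1534259}{61} \approx -25152.0$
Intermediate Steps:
$V{\left(D \right)} = \frac{-86 + D}{-20 - D}$
$V{\left(\frac{12}{A{\left(6 + 2 \right)}} + \frac{5}{-3} \right)} - 25156 = \frac{86 - \left(\frac{12}{6} + \frac{5}{-3}\right)}{20 + \left(\frac{12}{6} + \frac{5}{-3}\right)} - 25156 = \frac{86 - \left(12 \cdot \frac{1}{6} + 5 \left(- \frac{1}{3}\right)\right)}{20 + \left(12 \cdot \frac{1}{6} + 5 \left(- \frac{1}{3}\right)\right)} - 25156 = \frac{86 - \left(2 - \frac{5}{3}\right)}{20 + \left(2 - \frac{5}{3}\right)} - 25156 = \frac{86 - \frac{1}{3}}{20 + \frac{1}{3}} - 25156 = \frac{86 - \frac{1}{3}}{\frac{61}{3}} - 25156 = \frac{3}{61} \cdot \frac{257}{3} - 25156 = \frac{257}{61} - 25156 = - \frac{1534259}{61}$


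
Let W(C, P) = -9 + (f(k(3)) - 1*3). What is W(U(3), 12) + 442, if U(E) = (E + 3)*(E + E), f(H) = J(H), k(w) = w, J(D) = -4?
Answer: 426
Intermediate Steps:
f(H) = -4
U(E) = 2*E*(3 + E) (U(E) = (3 + E)*(2*E) = 2*E*(3 + E))
W(C, P) = -16 (W(C, P) = -9 + (-4 - 1*3) = -9 + (-4 - 3) = -9 - 7 = -16)
W(U(3), 12) + 442 = -16 + 442 = 426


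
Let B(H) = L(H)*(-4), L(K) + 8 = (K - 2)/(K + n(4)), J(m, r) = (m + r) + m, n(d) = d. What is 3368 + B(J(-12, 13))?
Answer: 23748/7 ≈ 3392.6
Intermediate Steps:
J(m, r) = r + 2*m
L(K) = -8 + (-2 + K)/(4 + K) (L(K) = -8 + (K - 2)/(K + 4) = -8 + (-2 + K)/(4 + K))
B(H) = -4*(-34 - 7*H)/(4 + H) (B(H) = ((-34 - 7*H)/(4 + H))*(-4) = -4*(-34 - 7*H)/(4 + H))
3368 + B(J(-12, 13)) = 3368 + 4*(34 + 7*(13 + 2*(-12)))/(4 + (13 + 2*(-12))) = 3368 + 4*(34 + 7*(13 - 24))/(4 + (13 - 24)) = 3368 + 4*(34 + 7*(-11))/(4 - 11) = 3368 + 4*(34 - 77)/(-7) = 3368 + 4*(-1/7)*(-43) = 3368 + 172/7 = 23748/7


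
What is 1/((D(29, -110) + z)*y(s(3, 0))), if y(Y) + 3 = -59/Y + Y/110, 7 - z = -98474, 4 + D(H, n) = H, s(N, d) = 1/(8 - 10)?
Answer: 110/1246051647 ≈ 8.8279e-8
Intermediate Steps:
s(N, d) = -1/2 (s(N, d) = 1/(-2) = -1/2)
D(H, n) = -4 + H
z = 98481 (z = 7 - 1*(-98474) = 7 + 98474 = 98481)
y(Y) = -3 - 59/Y + Y/110 (y(Y) = -3 + (-59/Y + Y/110) = -3 - 59/Y + Y/110)
1/((D(29, -110) + z)*y(s(3, 0))) = 1/(((-4 + 29) + 98481)*(-3 - 59/(-1/2) + (1/110)*(-1/2))) = 1/((25 + 98481)*(-3 - 59*(-2) - 1/220)) = 1/(98506*(-3 + 118 - 1/220)) = 1/(98506*(25299/220)) = (1/98506)*(220/25299) = 110/1246051647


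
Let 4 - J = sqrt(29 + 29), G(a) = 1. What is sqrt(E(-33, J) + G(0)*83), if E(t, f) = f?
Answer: sqrt(87 - sqrt(58)) ≈ 8.9098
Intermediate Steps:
J = 4 - sqrt(58) (J = 4 - sqrt(29 + 29) = 4 - sqrt(58) ≈ -3.6158)
sqrt(E(-33, J) + G(0)*83) = sqrt((4 - sqrt(58)) + 1*83) = sqrt((4 - sqrt(58)) + 83) = sqrt(87 - sqrt(58))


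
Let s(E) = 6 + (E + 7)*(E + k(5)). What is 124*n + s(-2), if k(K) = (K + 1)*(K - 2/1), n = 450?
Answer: 55886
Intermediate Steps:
k(K) = (1 + K)*(-2 + K) (k(K) = (1 + K)*(K - 2*1) = (1 + K)*(K - 2) = (1 + K)*(-2 + K))
s(E) = 6 + (7 + E)*(18 + E) (s(E) = 6 + (E + 7)*(E + (-2 + 5² - 1*5)) = 6 + (7 + E)*(E + (-2 + 25 - 5)) = 6 + (7 + E)*(E + 18) = 6 + (7 + E)*(18 + E))
124*n + s(-2) = 124*450 + (132 + (-2)² + 25*(-2)) = 55800 + (132 + 4 - 50) = 55800 + 86 = 55886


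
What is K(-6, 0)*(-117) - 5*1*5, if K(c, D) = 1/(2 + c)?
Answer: 17/4 ≈ 4.2500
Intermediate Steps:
K(-6, 0)*(-117) - 5*1*5 = -117/(2 - 6) - 5*1*5 = -117/(-4) - 5*5 = -1/4*(-117) - 25 = 117/4 - 25 = 17/4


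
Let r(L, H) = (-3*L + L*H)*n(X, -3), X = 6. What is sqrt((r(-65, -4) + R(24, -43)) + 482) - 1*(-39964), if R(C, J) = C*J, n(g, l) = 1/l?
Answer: 39964 + I*sqrt(6315)/3 ≈ 39964.0 + 26.489*I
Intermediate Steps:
r(L, H) = L - H*L/3 (r(L, H) = (-3*L + L*H)/(-3) = (-3*L + H*L)*(-1/3) = L - H*L/3)
sqrt((r(-65, -4) + R(24, -43)) + 482) - 1*(-39964) = sqrt(((1/3)*(-65)*(3 - 1*(-4)) + 24*(-43)) + 482) - 1*(-39964) = sqrt(((1/3)*(-65)*(3 + 4) - 1032) + 482) + 39964 = sqrt(((1/3)*(-65)*7 - 1032) + 482) + 39964 = sqrt((-455/3 - 1032) + 482) + 39964 = sqrt(-3551/3 + 482) + 39964 = sqrt(-2105/3) + 39964 = I*sqrt(6315)/3 + 39964 = 39964 + I*sqrt(6315)/3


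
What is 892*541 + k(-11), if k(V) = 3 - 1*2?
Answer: 482573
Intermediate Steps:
k(V) = 1 (k(V) = 3 - 2 = 1)
892*541 + k(-11) = 892*541 + 1 = 482572 + 1 = 482573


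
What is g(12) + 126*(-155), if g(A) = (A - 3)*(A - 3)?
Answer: -19449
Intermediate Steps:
g(A) = (-3 + A)² (g(A) = (-3 + A)*(-3 + A) = (-3 + A)²)
g(12) + 126*(-155) = (-3 + 12)² + 126*(-155) = 9² - 19530 = 81 - 19530 = -19449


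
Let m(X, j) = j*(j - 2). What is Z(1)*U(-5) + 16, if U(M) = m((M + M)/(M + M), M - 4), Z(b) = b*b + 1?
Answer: 214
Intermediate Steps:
Z(b) = 1 + b² (Z(b) = b² + 1 = 1 + b²)
m(X, j) = j*(-2 + j)
U(M) = (-6 + M)*(-4 + M) (U(M) = (M - 4)*(-2 + (M - 4)) = (-4 + M)*(-2 + (-4 + M)) = (-4 + M)*(-6 + M) = (-6 + M)*(-4 + M))
Z(1)*U(-5) + 16 = (1 + 1²)*((-6 - 5)*(-4 - 5)) + 16 = (1 + 1)*(-11*(-9)) + 16 = 2*99 + 16 = 198 + 16 = 214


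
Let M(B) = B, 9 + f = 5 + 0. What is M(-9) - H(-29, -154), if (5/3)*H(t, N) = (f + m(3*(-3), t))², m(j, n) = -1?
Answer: -24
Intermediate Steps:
f = -4 (f = -9 + (5 + 0) = -9 + 5 = -4)
H(t, N) = 15 (H(t, N) = 3*(-4 - 1)²/5 = (⅗)*(-5)² = (⅗)*25 = 15)
M(-9) - H(-29, -154) = -9 - 1*15 = -9 - 15 = -24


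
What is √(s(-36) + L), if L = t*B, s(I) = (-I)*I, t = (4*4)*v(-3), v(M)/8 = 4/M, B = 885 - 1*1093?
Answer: 44*√159/3 ≈ 184.94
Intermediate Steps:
B = -208 (B = 885 - 1093 = -208)
v(M) = 32/M (v(M) = 8*(4/M) = 32/M)
t = -512/3 (t = (4*4)*(32/(-3)) = 16*(32*(-⅓)) = 16*(-32/3) = -512/3 ≈ -170.67)
s(I) = -I²
L = 106496/3 (L = -512/3*(-208) = 106496/3 ≈ 35499.)
√(s(-36) + L) = √(-1*(-36)² + 106496/3) = √(-1*1296 + 106496/3) = √(-1296 + 106496/3) = √(102608/3) = 44*√159/3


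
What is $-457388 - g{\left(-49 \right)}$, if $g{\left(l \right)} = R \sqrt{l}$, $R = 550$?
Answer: $-457388 - 3850 i \approx -4.5739 \cdot 10^{5} - 3850.0 i$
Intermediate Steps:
$g{\left(l \right)} = 550 \sqrt{l}$
$-457388 - g{\left(-49 \right)} = -457388 - 550 \sqrt{-49} = -457388 - 550 \cdot 7 i = -457388 - 3850 i$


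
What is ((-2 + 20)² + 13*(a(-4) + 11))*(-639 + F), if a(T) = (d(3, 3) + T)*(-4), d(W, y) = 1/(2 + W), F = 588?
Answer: -169473/5 ≈ -33895.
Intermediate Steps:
a(T) = -⅘ - 4*T (a(T) = (1/(2 + 3) + T)*(-4) = (1/5 + T)*(-4) = (⅕ + T)*(-4) = -⅘ - 4*T)
((-2 + 20)² + 13*(a(-4) + 11))*(-639 + F) = ((-2 + 20)² + 13*((-⅘ - 4*(-4)) + 11))*(-639 + 588) = (18² + 13*((-⅘ + 16) + 11))*(-51) = (324 + 13*(76/5 + 11))*(-51) = (324 + 13*(131/5))*(-51) = (324 + 1703/5)*(-51) = (3323/5)*(-51) = -169473/5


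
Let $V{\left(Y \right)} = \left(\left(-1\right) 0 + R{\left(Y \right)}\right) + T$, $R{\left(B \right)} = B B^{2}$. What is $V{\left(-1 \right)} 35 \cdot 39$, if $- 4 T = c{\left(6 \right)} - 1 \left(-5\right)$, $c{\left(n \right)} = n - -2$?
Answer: $- \frac{23205}{4} \approx -5801.3$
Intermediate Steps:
$R{\left(B \right)} = B^{3}$
$c{\left(n \right)} = 2 + n$ ($c{\left(n \right)} = n + 2 = 2 + n$)
$T = - \frac{13}{4}$ ($T = - \frac{\left(2 + 6\right) - 1 \left(-5\right)}{4} = - \frac{8 - -5}{4} = - \frac{8 + 5}{4} = \left(- \frac{1}{4}\right) 13 = - \frac{13}{4} \approx -3.25$)
$V{\left(Y \right)} = - \frac{13}{4} + Y^{3}$ ($V{\left(Y \right)} = \left(\left(-1\right) 0 + Y^{3}\right) - \frac{13}{4} = \left(0 + Y^{3}\right) - \frac{13}{4} = Y^{3} - \frac{13}{4} = - \frac{13}{4} + Y^{3}$)
$V{\left(-1 \right)} 35 \cdot 39 = \left(- \frac{13}{4} + \left(-1\right)^{3}\right) 35 \cdot 39 = \left(- \frac{13}{4} - 1\right) 35 \cdot 39 = \left(- \frac{17}{4}\right) 35 \cdot 39 = \left(- \frac{595}{4}\right) 39 = - \frac{23205}{4}$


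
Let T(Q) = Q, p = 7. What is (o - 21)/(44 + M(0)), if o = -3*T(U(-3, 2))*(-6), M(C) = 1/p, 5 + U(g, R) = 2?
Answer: -175/103 ≈ -1.6990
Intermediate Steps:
U(g, R) = -3 (U(g, R) = -5 + 2 = -3)
M(C) = 1/7
o = -54 (o = -3*(-3)*(-6) = 9*(-6) = -54)
(o - 21)/(44 + M(0)) = (-54 - 21)/(44 + 1/7) = -75/309/7 = -75*7/309 = -175/103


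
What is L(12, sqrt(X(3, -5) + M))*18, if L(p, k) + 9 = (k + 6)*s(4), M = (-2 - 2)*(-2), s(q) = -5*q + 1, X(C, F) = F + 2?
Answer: -2214 - 342*sqrt(5) ≈ -2978.7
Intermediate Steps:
X(C, F) = 2 + F
s(q) = 1 - 5*q
M = 8 (M = -4*(-2) = 8)
L(p, k) = -123 - 19*k (L(p, k) = -9 + (k + 6)*(1 - 5*4) = -9 + (6 + k)*(1 - 20) = -9 + (6 + k)*(-19) = -9 + (-114 - 19*k) = -123 - 19*k)
L(12, sqrt(X(3, -5) + M))*18 = (-123 - 19*sqrt((2 - 5) + 8))*18 = (-123 - 19*sqrt(-3 + 8))*18 = (-123 - 19*sqrt(5))*18 = -2214 - 342*sqrt(5)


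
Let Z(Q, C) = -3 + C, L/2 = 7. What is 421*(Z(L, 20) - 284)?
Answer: -112407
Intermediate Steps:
L = 14 (L = 2*7 = 14)
421*(Z(L, 20) - 284) = 421*((-3 + 20) - 284) = 421*(17 - 284) = 421*(-267) = -112407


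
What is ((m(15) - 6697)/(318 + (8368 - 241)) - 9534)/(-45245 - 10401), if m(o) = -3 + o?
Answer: 16104263/93986094 ≈ 0.17135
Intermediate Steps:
((m(15) - 6697)/(318 + (8368 - 241)) - 9534)/(-45245 - 10401) = (((-3 + 15) - 6697)/(318 + (8368 - 241)) - 9534)/(-45245 - 10401) = ((12 - 6697)/(318 + 8127) - 9534)/(-55646) = (-6685/8445 - 9534)*(-1/55646) = (-6685*1/8445 - 9534)*(-1/55646) = (-1337/1689 - 9534)*(-1/55646) = -16104263/1689*(-1/55646) = 16104263/93986094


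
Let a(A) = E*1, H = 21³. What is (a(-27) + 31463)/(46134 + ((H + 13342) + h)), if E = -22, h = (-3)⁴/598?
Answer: 18801718/41104807 ≈ 0.45741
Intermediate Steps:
h = 81/598 (h = 81*(1/598) = 81/598 ≈ 0.13545)
H = 9261
a(A) = -22 (a(A) = -22*1 = -22)
(a(-27) + 31463)/(46134 + ((H + 13342) + h)) = (-22 + 31463)/(46134 + ((9261 + 13342) + 81/598)) = 31441/(46134 + (22603 + 81/598)) = 31441/(46134 + 13516675/598) = 31441/(41104807/598) = 31441*(598/41104807) = 18801718/41104807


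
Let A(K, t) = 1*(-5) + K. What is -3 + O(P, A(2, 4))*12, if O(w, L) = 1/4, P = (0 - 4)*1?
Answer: 0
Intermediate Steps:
P = -4 (P = -4*1 = -4)
A(K, t) = -5 + K
O(w, L) = ¼
-3 + O(P, A(2, 4))*12 = -3 + (¼)*12 = -3 + 3 = 0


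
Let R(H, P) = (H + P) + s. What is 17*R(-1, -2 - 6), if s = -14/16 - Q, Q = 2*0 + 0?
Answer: -1343/8 ≈ -167.88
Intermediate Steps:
Q = 0 (Q = 0 + 0 = 0)
s = -7/8 (s = -14/16 - 1*0 = -14*1/16 + 0 = -7/8 + 0 = -7/8 ≈ -0.87500)
R(H, P) = -7/8 + H + P (R(H, P) = (H + P) - 7/8 = -7/8 + H + P)
17*R(-1, -2 - 6) = 17*(-7/8 - 1 + (-2 - 6)) = 17*(-7/8 - 1 - 8) = 17*(-79/8) = -1343/8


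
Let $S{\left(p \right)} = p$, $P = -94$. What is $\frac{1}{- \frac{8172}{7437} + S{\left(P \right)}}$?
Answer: $- \frac{2479}{235750} \approx -0.010515$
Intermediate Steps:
$\frac{1}{- \frac{8172}{7437} + S{\left(P \right)}} = \frac{1}{- \frac{8172}{7437} - 94} = \frac{1}{\left(-8172\right) \frac{1}{7437} - 94} = \frac{1}{- \frac{2724}{2479} - 94} = \frac{1}{- \frac{235750}{2479}} = - \frac{2479}{235750}$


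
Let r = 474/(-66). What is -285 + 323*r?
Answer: -28652/11 ≈ -2604.7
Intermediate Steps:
r = -79/11 (r = 474*(-1/66) = -79/11 ≈ -7.1818)
-285 + 323*r = -285 + 323*(-79/11) = -285 - 25517/11 = -28652/11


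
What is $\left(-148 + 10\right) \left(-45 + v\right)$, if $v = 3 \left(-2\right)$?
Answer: $7038$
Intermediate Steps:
$v = -6$
$\left(-148 + 10\right) \left(-45 + v\right) = \left(-148 + 10\right) \left(-45 - 6\right) = \left(-138\right) \left(-51\right) = 7038$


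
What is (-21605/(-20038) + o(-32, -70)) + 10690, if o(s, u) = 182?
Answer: 217874741/20038 ≈ 10873.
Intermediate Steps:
(-21605/(-20038) + o(-32, -70)) + 10690 = (-21605/(-20038) + 182) + 10690 = (-21605*(-1/20038) + 182) + 10690 = (21605/20038 + 182) + 10690 = 3668521/20038 + 10690 = 217874741/20038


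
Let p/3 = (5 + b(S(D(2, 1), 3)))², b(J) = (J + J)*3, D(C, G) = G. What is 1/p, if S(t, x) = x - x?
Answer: 1/75 ≈ 0.013333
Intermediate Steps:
S(t, x) = 0
b(J) = 6*J (b(J) = (2*J)*3 = 6*J)
p = 75 (p = 3*(5 + 6*0)² = 3*(5 + 0)² = 3*5² = 3*25 = 75)
1/p = 1/75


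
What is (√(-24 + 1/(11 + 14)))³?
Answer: -599*I*√599/125 ≈ -117.28*I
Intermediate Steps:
(√(-24 + 1/(11 + 14)))³ = (√(-24 + 1/25))³ = (√(-599/25))³ = (I*√599/5)³ = -599*I*√599/125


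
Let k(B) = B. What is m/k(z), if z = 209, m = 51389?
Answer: 51389/209 ≈ 245.88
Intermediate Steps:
m/k(z) = 51389/209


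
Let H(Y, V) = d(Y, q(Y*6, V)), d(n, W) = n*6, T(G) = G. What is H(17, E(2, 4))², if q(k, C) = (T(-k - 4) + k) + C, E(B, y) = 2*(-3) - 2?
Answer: 10404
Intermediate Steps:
E(B, y) = -8 (E(B, y) = -6 - 2 = -8)
q(k, C) = -4 + C (q(k, C) = ((-k - 4) + k) + C = ((-4 - k) + k) + C = -4 + C)
d(n, W) = 6*n
H(Y, V) = 6*Y
H(17, E(2, 4))² = (6*17)² = 102² = 10404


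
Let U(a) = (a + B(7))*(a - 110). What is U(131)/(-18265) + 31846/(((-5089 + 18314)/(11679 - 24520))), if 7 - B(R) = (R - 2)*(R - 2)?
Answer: -1493843953943/48310925 ≈ -30921.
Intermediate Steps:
B(R) = 7 - (-2 + R)² (B(R) = 7 - (R - 2)*(R - 2) = 7 - (-2 + R)*(-2 + R) = 7 - (-2 + R)²)
U(a) = (-110 + a)*(-18 + a) (U(a) = (a + (7 - (-2 + 7)²))*(a - 110) = (a + (7 - 1*5²))*(-110 + a) = (a + (7 - 1*25))*(-110 + a) = (a + (7 - 25))*(-110 + a) = (a - 18)*(-110 + a) = (-18 + a)*(-110 + a) = (-110 + a)*(-18 + a))
U(131)/(-18265) + 31846/(((-5089 + 18314)/(11679 - 24520))) = (1980 + 131² - 128*131)/(-18265) + 31846/(((-5089 + 18314)/(11679 - 24520))) = (1980 + 17161 - 16768)*(-1/18265) + 31846/((13225/(-12841))) = 2373*(-1/18265) + 31846/((13225*(-1/12841))) = -2373/18265 + 31846/(-13225/12841) = -2373/18265 + 31846*(-12841/13225) = -2373/18265 - 408934486/13225 = -1493843953943/48310925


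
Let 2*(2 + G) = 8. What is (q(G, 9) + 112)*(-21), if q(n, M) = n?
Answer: -2394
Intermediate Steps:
G = 2 (G = -2 + (1/2)*8 = -2 + 4 = 2)
(q(G, 9) + 112)*(-21) = (2 + 112)*(-21) = 114*(-21) = -2394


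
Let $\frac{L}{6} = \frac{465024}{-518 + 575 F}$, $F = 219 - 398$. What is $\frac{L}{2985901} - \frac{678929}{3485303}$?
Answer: $- \frac{69903634329264493}{358835826474056443} \approx -0.19481$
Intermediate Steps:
$F = -179$ ($F = 219 - 398 = -179$)
$L = - \frac{930048}{34481}$ ($L = 6 \frac{465024}{-518 + 575 \left(-179\right)} = 6 \frac{465024}{-518 - 102925} = 6 \frac{465024}{-103443} = 6 \cdot 465024 \left(- \frac{1}{103443}\right) = 6 \left(- \frac{155008}{34481}\right) = - \frac{930048}{34481} \approx -26.973$)
$\frac{L}{2985901} - \frac{678929}{3485303} = - \frac{930048}{34481 \cdot 2985901} - \frac{678929}{3485303} = \left(- \frac{930048}{34481}\right) \frac{1}{2985901} - \frac{678929}{3485303} = - \frac{930048}{102956852381} - \frac{678929}{3485303} = - \frac{69903634329264493}{358835826474056443}$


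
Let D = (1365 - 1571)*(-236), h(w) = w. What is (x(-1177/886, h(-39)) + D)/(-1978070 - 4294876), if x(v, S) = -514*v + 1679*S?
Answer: 3584353/1389457539 ≈ 0.0025797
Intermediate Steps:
D = 48616 (D = -206*(-236) = 48616)
(x(-1177/886, h(-39)) + D)/(-1978070 - 4294876) = ((-(-604978)/886 + 1679*(-39)) + 48616)/(-1978070 - 4294876) = ((-(-604978)/886 - 65481) + 48616)/(-6272946) = ((-514*(-1177/886) - 65481) + 48616)*(-1/6272946) = ((302489/443 - 65481) + 48616)*(-1/6272946) = (-28705594/443 + 48616)*(-1/6272946) = -7168706/443*(-1/6272946) = 3584353/1389457539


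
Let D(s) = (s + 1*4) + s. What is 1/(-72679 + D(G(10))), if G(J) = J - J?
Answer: -1/72675 ≈ -1.3760e-5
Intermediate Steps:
G(J) = 0
D(s) = 4 + 2*s (D(s) = (s + 4) + s = (4 + s) + s = 4 + 2*s)
1/(-72679 + D(G(10))) = 1/(-72679 + (4 + 2*0)) = 1/(-72679 + (4 + 0)) = 1/(-72679 + 4) = 1/(-72675) = -1/72675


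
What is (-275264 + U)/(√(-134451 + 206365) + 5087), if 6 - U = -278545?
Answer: 16720969/25805655 - 3287*√71914/25805655 ≈ 0.61380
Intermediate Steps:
U = 278551 (U = 6 - 1*(-278545) = 6 + 278545 = 278551)
(-275264 + U)/(√(-134451 + 206365) + 5087) = (-275264 + 278551)/(√(-134451 + 206365) + 5087) = 3287/(√71914 + 5087) = 3287/(5087 + √71914)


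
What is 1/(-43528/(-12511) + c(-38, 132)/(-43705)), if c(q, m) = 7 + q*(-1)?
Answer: 109358651/380365649 ≈ 0.28751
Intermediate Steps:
c(q, m) = 7 - q
1/(-43528/(-12511) + c(-38, 132)/(-43705)) = 1/(-43528/(-12511) + (7 - 1*(-38))/(-43705)) = 1/(-43528*(-1/12511) + (7 + 38)*(-1/43705)) = 1/(43528/12511 + 45*(-1/43705)) = 1/(43528/12511 - 9/8741) = 1/(380365649/109358651) = 109358651/380365649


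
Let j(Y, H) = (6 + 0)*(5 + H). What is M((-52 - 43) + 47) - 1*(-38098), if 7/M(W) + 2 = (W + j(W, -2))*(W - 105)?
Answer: 174793631/4588 ≈ 38098.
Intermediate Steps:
j(Y, H) = 30 + 6*H (j(Y, H) = 6*(5 + H) = 30 + 6*H)
M(W) = 7/(-2 + (-105 + W)*(18 + W)) (M(W) = 7/(-2 + (W + (30 + 6*(-2)))*(W - 105)) = 7/(-2 + (W + (30 - 12))*(-105 + W)) = 7/(-2 + (W + 18)*(-105 + W)) = 7/(-2 + (18 + W)*(-105 + W)) = 7/(-2 + (-105 + W)*(18 + W)))
M((-52 - 43) + 47) - 1*(-38098) = 7/(-1892 + ((-52 - 43) + 47)**2 - 87*((-52 - 43) + 47)) - 1*(-38098) = 7/(-1892 + (-95 + 47)**2 - 87*(-95 + 47)) + 38098 = 7/(-1892 + (-48)**2 - 87*(-48)) + 38098 = 7/(-1892 + 2304 + 4176) + 38098 = 7/4588 + 38098 = 174793631/4588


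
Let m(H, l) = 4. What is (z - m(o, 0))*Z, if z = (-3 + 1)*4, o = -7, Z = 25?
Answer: -300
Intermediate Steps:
z = -8 (z = -2*4 = -8)
(z - m(o, 0))*Z = (-8 - 1*4)*25 = (-8 - 4)*25 = -12*25 = -300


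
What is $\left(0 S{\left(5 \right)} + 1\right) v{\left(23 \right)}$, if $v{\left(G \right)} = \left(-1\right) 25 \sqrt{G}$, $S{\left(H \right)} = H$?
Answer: $- 25 \sqrt{23} \approx -119.9$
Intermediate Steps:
$v{\left(G \right)} = - 25 \sqrt{G}$
$\left(0 S{\left(5 \right)} + 1\right) v{\left(23 \right)} = \left(0 \cdot 5 + 1\right) \left(- 25 \sqrt{23}\right) = \left(0 + 1\right) \left(- 25 \sqrt{23}\right) = 1 \left(- 25 \sqrt{23}\right) = - 25 \sqrt{23}$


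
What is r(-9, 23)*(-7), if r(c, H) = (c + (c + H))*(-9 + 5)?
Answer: 140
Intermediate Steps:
r(c, H) = -8*c - 4*H (r(c, H) = (c + (H + c))*(-4) = (H + 2*c)*(-4) = -8*c - 4*H)
r(-9, 23)*(-7) = (-8*(-9) - 4*23)*(-7) = (72 - 92)*(-7) = -20*(-7) = 140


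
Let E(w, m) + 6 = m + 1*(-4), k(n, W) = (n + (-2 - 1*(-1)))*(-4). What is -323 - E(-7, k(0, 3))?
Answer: -317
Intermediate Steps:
k(n, W) = 4 - 4*n (k(n, W) = (n + (-2 + 1))*(-4) = (n - 1)*(-4) = (-1 + n)*(-4) = 4 - 4*n)
E(w, m) = -10 + m (E(w, m) = -6 + (m + 1*(-4)) = -6 + (m - 4) = -6 + (-4 + m) = -10 + m)
-323 - E(-7, k(0, 3)) = -323 - (-10 + (4 - 4*0)) = -323 - (-10 + (4 + 0)) = -323 - (-10 + 4) = -323 - 1*(-6) = -323 + 6 = -317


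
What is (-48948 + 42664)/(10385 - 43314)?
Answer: 6284/32929 ≈ 0.19083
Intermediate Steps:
(-48948 + 42664)/(10385 - 43314) = -6284/(-32929) = -6284*(-1/32929) = 6284/32929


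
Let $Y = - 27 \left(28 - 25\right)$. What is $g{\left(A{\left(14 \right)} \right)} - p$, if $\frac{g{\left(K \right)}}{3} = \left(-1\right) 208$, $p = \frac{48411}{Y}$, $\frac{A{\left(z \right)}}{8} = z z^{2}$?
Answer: $- \frac{79}{3} \approx -26.333$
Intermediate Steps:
$A{\left(z \right)} = 8 z^{3}$ ($A{\left(z \right)} = 8 z z^{2} = 8 z^{3}$)
$Y = -81$ ($Y = \left(-27\right) 3 = -81$)
$p = - \frac{1793}{3}$ ($p = \frac{48411}{-81} = 48411 \left(- \frac{1}{81}\right) = - \frac{1793}{3} \approx -597.67$)
$g{\left(K \right)} = -624$ ($g{\left(K \right)} = 3 \left(\left(-1\right) 208\right) = 3 \left(-208\right) = -624$)
$g{\left(A{\left(14 \right)} \right)} - p = -624 - - \frac{1793}{3} = -624 + \frac{1793}{3} = - \frac{79}{3}$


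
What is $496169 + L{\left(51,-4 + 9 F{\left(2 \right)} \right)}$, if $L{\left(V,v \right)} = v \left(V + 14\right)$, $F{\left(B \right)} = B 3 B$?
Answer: $502929$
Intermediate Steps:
$F{\left(B \right)} = 3 B^{2}$ ($F{\left(B \right)} = 3 B B = 3 B^{2}$)
$L{\left(V,v \right)} = v \left(14 + V\right)$
$496169 + L{\left(51,-4 + 9 F{\left(2 \right)} \right)} = 496169 + \left(-4 + 9 \cdot 3 \cdot 2^{2}\right) \left(14 + 51\right) = 496169 + \left(-4 + 9 \cdot 3 \cdot 4\right) 65 = 496169 + \left(-4 + 9 \cdot 12\right) 65 = 496169 + \left(-4 + 108\right) 65 = 496169 + 104 \cdot 65 = 496169 + 6760 = 502929$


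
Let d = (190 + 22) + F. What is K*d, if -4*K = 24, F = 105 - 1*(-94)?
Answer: -2466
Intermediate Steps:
F = 199 (F = 105 + 94 = 199)
d = 411 (d = (190 + 22) + 199 = 212 + 199 = 411)
K = -6 (K = -1/4*24 = -6)
K*d = -6*411 = -2466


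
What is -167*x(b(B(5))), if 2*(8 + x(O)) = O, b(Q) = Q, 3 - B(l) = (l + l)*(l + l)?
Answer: 18871/2 ≈ 9435.5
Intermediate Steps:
B(l) = 3 - 4*l² (B(l) = 3 - (l + l)*(l + l) = 3 - 2*l*2*l = 3 - 4*l²)
x(O) = -8 + O/2
-167*x(b(B(5))) = -167*(-8 + (3 - 4*5²)/2) = -167*(-8 + (3 - 4*25)/2) = -167*(-8 + (3 - 100)/2) = -167*(-8 + (½)*(-97)) = -167*(-8 - 97/2) = -167*(-113/2) = 18871/2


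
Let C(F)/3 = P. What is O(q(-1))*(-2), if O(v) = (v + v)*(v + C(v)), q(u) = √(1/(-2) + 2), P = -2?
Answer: -6 + 12*√6 ≈ 23.394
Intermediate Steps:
C(F) = -6 (C(F) = 3*(-2) = -6)
q(u) = √6/2 (q(u) = √(-½ + 2) = √(3/2) = √6/2)
O(v) = 2*v*(-6 + v) (O(v) = (v + v)*(v - 6) = (2*v)*(-6 + v) = 2*v*(-6 + v))
O(q(-1))*(-2) = (2*(√6/2)*(-6 + √6/2))*(-2) = (√6*(-6 + √6/2))*(-2) = -2*√6*(-6 + √6/2)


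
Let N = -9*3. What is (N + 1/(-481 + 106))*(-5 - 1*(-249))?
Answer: -2470744/375 ≈ -6588.6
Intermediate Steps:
N = -27
(N + 1/(-481 + 106))*(-5 - 1*(-249)) = (-27 + 1/(-481 + 106))*(-5 - 1*(-249)) = (-27 + 1/(-375))*(-5 + 249) = (-27 - 1/375)*244 = -10126/375*244 = -2470744/375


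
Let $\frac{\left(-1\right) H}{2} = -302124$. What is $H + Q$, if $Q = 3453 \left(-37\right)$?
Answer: $476487$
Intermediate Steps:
$H = 604248$ ($H = \left(-2\right) \left(-302124\right) = 604248$)
$Q = -127761$
$H + Q = 604248 - 127761 = 476487$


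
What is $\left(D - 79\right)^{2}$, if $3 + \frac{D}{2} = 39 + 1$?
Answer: $25$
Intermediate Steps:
$D = 74$ ($D = -6 + 2 \left(39 + 1\right) = -6 + 2 \cdot 40 = -6 + 80 = 74$)
$\left(D - 79\right)^{2} = \left(74 - 79\right)^{2} = \left(-5\right)^{2} = 25$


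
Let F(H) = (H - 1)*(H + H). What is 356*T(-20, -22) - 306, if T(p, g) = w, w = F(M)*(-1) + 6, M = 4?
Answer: -6714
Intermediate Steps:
F(H) = 2*H*(-1 + H) (F(H) = (-1 + H)*(2*H) = 2*H*(-1 + H))
w = -18 (w = (2*4*(-1 + 4))*(-1) + 6 = (2*4*3)*(-1) + 6 = 24*(-1) + 6 = -24 + 6 = -18)
T(p, g) = -18
356*T(-20, -22) - 306 = 356*(-18) - 306 = -6408 - 306 = -6714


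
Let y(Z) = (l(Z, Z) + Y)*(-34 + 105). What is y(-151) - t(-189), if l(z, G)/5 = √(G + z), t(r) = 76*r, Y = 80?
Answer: 20044 + 355*I*√302 ≈ 20044.0 + 6169.2*I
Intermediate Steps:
l(z, G) = 5*√(G + z)
y(Z) = 5680 + 355*√2*√Z (y(Z) = (5*√(Z + Z) + 80)*(-34 + 105) = (5*√(2*Z) + 80)*71 = (5*(√2*√Z) + 80)*71 = (5*√2*√Z + 80)*71 = (80 + 5*√2*√Z)*71 = 5680 + 355*√2*√Z)
y(-151) - t(-189) = (5680 + 355*√2*√(-151)) - 76*(-189) = (5680 + 355*√2*(I*√151)) - 1*(-14364) = (5680 + 355*I*√302) + 14364 = 20044 + 355*I*√302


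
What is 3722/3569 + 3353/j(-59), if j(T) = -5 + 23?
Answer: 12033853/64242 ≈ 187.32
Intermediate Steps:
j(T) = 18
3722/3569 + 3353/j(-59) = 3722/3569 + 3353/18 = 12033853/64242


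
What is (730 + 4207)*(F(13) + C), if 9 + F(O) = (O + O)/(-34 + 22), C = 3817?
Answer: 112736395/6 ≈ 1.8789e+7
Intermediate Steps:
F(O) = -9 - O/6 (F(O) = -9 + (O + O)/(-34 + 22) = -9 + (2*O)/(-12) = -9 + (2*O)*(-1/12) = -9 - O/6)
(730 + 4207)*(F(13) + C) = (730 + 4207)*((-9 - ⅙*13) + 3817) = 4937*((-9 - 13/6) + 3817) = 4937*(-67/6 + 3817) = 4937*(22835/6) = 112736395/6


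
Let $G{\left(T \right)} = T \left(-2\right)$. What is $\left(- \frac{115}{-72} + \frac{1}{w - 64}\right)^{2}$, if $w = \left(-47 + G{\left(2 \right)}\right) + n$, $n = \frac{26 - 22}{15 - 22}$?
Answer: $\frac{8561985961}{3392829504} \approx 2.5236$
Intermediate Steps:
$G{\left(T \right)} = - 2 T$
$n = - \frac{4}{7}$ ($n = \frac{4}{-7} = 4 \left(- \frac{1}{7}\right) = - \frac{4}{7} \approx -0.57143$)
$w = - \frac{361}{7}$ ($w = \left(-47 - 4\right) - \frac{4}{7} = -51 - \frac{4}{7} = - \frac{361}{7} \approx -51.571$)
$\left(- \frac{115}{-72} + \frac{1}{w - 64}\right)^{2} = \left(- \frac{115}{-72} + \frac{1}{- \frac{361}{7} - 64}\right)^{2} = \left(\left(-115\right) \left(- \frac{1}{72}\right) + \frac{1}{- \frac{809}{7}}\right)^{2} = \left(\frac{115}{72} - \frac{7}{809}\right)^{2} = \left(\frac{92531}{58248}\right)^{2} = \frac{8561985961}{3392829504}$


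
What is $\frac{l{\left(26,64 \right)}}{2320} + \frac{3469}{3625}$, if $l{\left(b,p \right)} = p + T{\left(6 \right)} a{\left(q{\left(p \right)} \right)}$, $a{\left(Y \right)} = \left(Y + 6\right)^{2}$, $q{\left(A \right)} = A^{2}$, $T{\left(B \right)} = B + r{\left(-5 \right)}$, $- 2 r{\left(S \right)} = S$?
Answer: $\frac{1787833977}{29000} \approx 61649.0$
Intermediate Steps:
$r{\left(S \right)} = - \frac{S}{2}$
$T{\left(B \right)} = \frac{5}{2} + B$ ($T{\left(B \right)} = B - - \frac{5}{2} = B + \frac{5}{2} = \frac{5}{2} + B$)
$a{\left(Y \right)} = \left(6 + Y\right)^{2}$
$l{\left(b,p \right)} = p + \frac{17 \left(6 + p^{2}\right)^{2}}{2}$ ($l{\left(b,p \right)} = p + \left(\frac{5}{2} + 6\right) \left(6 + p^{2}\right)^{2} = p + \frac{17 \left(6 + p^{2}\right)^{2}}{2}$)
$\frac{l{\left(26,64 \right)}}{2320} + \frac{3469}{3625} = \frac{64 + \frac{17 \left(6 + 64^{2}\right)^{2}}{2}}{2320} + \frac{3469}{3625} = \left(64 + \frac{17 \left(6 + 4096\right)^{2}}{2}\right) \frac{1}{2320} + 3469 \cdot \frac{1}{3625} = \left(64 + \frac{17 \cdot 4102^{2}}{2}\right) \frac{1}{2320} + \frac{3469}{3625} = \left(64 + \frac{17}{2} \cdot 16826404\right) \frac{1}{2320} + \frac{3469}{3625} = \left(64 + 143024434\right) \frac{1}{2320} + \frac{3469}{3625} = 143024498 \cdot \frac{1}{2320} + \frac{3469}{3625} = \frac{71512249}{1160} + \frac{3469}{3625} = \frac{1787833977}{29000}$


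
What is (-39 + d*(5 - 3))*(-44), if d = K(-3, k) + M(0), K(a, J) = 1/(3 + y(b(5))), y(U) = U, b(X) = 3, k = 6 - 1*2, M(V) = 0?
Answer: 5104/3 ≈ 1701.3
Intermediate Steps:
k = 4 (k = 6 - 2 = 4)
K(a, J) = ⅙ (K(a, J) = 1/(3 + 3) = 1/6 = ⅙)
d = ⅙ (d = ⅙ + 0 = ⅙ ≈ 0.16667)
(-39 + d*(5 - 3))*(-44) = (-39 + (5 - 3)/6)*(-44) = (-39 + (⅙)*2)*(-44) = (-39 + ⅓)*(-44) = -116/3*(-44) = 5104/3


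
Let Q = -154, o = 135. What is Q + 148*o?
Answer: 19826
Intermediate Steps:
Q + 148*o = -154 + 148*135 = -154 + 19980 = 19826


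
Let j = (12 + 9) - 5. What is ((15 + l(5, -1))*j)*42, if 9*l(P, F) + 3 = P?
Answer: 30688/3 ≈ 10229.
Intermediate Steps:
l(P, F) = -⅓ + P/9
j = 16 (j = 21 - 5 = 16)
((15 + l(5, -1))*j)*42 = ((15 + (-⅓ + (⅑)*5))*16)*42 = ((15 + (-⅓ + 5/9))*16)*42 = ((15 + 2/9)*16)*42 = ((137/9)*16)*42 = (2192/9)*42 = 30688/3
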